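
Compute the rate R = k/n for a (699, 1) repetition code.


Rate = k/n = 1/699

1/699


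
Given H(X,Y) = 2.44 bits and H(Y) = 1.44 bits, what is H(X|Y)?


H(X|Y) = H(X,Y) - H(Y) = 2.44 - 1.44 = 1.0

1.0 bits


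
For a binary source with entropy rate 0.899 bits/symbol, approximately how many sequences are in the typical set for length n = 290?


log2|A_typical| = nH = 290 * 0.899 = 260.71, so |A_typical| ~ 2^260.71 = 3.031e+78

3.031e+78


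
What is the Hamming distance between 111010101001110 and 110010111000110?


Count differing positions: . . ^ . . . . ^ . . . ^ . . . = 3 differences

3


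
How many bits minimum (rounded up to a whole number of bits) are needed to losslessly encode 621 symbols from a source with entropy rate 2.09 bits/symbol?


Minimum bits >= n * H = 621 * 2.09 = 1297.89, rounded up to a whole number of bits = 1298

1298 bits


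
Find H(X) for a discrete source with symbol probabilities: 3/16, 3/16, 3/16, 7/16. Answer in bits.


H = -sum(p_i * log2(p_i)). Terms: -(3/16)*log2(3/16) = 0.452820; -(3/16)*log2(3/16) = 0.452820; -(3/16)*log2(3/16) = 0.452820; -(7/16)*log2(7/16) = 0.521782. H = 0.452820 + 0.452820 + 0.452820 + 0.521782 = 1.8802

1.8802 bits


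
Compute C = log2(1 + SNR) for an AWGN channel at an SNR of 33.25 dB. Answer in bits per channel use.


SNR_linear = 10^(33.25/10) = 2113.489; C = log2(1 + SNR_linear) = log2(1 + 2113.489) = 11.0461

11.0461 bits/channel use


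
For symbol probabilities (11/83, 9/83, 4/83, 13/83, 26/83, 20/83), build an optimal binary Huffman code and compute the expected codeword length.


Huffman construction (repeatedly merge the two least-probable nodes; each merge adds 1 bit to every symbol beneath it): 4/83 + 9/83 = 13/83; 11/83 + 13/83 = 24/83; 13/83 + 20/83 = 33/83; 24/83 + 26/83 = 50/83; 33/83 + 50/83 = 1. Resulting codeword lengths (in the order the probabilities were given): (3, 3, 3, 3, 2, 2). L_avg = sum(p_i * l_i) = 11/83*3 + 9/83*3 + 4/83*3 + 13/83*3 + 26/83*2 + 20/83*2 = 203/83 = 2.4458

2.4458 bits


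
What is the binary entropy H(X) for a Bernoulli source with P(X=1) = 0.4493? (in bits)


H = -p*log2(p) - (1-p)*log2(1-p). -0.4493*log2(0.4493) = 0.518604; -0.5507*log2(0.5507) = 0.473966. H = 0.518604 + 0.473966 = 0.9926

0.9926 bits


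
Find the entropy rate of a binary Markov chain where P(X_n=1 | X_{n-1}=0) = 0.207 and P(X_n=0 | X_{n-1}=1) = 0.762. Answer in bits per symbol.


Stationary distribution: pi_0 = p10/(p01+p10) = 0.7864, pi_1 = 0.2136. Entropy rate H' = pi_0*H(p01) + pi_1*H(p10) = 0.7864*0.7357 + 0.2136*0.7917 = 0.7477

0.7477 bits/symbol


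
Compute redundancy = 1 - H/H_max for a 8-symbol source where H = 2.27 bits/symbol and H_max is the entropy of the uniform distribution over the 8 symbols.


H_max = log2(K) = log2(8) = 3.0 bits/symbol. Redundancy = 1 - H/H_max = 1 - 2.27/3.0 = 1 - 0.7567 = 0.2433

0.2433


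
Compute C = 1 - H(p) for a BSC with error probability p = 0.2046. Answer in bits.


H(p) = -p*log2(p) - (1-p)*log2(1-p) = -0.2046*log2(0.2046) - 0.7954*log2(0.7954) = 0.468354 + 0.262679 = 0.731. C = 1 - H(p) = 1 - 0.731 = 0.269

0.269 bits


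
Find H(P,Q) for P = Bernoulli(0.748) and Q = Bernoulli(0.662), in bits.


H(P,Q) = -p*log2(q) - (1-p)*log2(1-q). -0.748*log2(0.662) = 0.445132; -0.252*log2(0.338) = 0.394356. H(P,Q) = 0.445132 + 0.394356 = 0.8395

0.8395 bits


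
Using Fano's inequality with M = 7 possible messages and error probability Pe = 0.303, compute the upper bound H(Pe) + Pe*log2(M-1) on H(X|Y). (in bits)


H(Pe) = -Pe*log2(Pe) - (1-Pe)*log2(1-Pe) = -0.303*log2(0.303) - 0.697*log2(0.697) = 0.521951 + 0.362976 = 0.8849. Pe*log2(M-1) = 0.303*log2(6) = 0.783244. Bound = H(Pe) + Pe*log2(M-1) = 0.521951 + 0.362976 + 0.783244 = 1.6682

1.6682 bits


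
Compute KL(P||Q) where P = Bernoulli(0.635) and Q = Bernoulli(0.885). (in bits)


KL = p*log2(p/q) + (1-p)*log2((1-p)/(1-q)) = 0.635*log2(0.635/0.885) + 0.365*log2(0.365/0.115) = 0.3041

0.3041 bits


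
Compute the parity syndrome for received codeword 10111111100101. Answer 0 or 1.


Syndrome = XOR of all bits = 1 XOR 0 XOR 1 XOR 1 XOR 1 XOR 1 XOR 1 XOR 1 XOR 1 XOR 0 XOR 0 XOR 1 XOR 0 XOR 1 = 0

0


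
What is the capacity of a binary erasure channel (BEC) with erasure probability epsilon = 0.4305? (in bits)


C = 1 - epsilon = 1 - 0.4305 = 0.5695

0.5695 bits


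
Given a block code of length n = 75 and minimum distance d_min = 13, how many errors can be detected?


Detection capability = d_min - 1 = 13 - 1 = 12

12 errors


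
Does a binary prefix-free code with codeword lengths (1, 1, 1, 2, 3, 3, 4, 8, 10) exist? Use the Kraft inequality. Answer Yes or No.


Kraft sum = sum(2^(-l_i)) = 2.0674, need <= 1. Result: violated (a binary prefix-free code with these lengths cannot exist)

No


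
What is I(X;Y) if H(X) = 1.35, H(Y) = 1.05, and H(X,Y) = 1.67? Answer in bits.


I(X;Y) = H(X) + H(Y) - H(X,Y) = 1.35 + 1.05 - 1.67 = 0.73

0.73 bits


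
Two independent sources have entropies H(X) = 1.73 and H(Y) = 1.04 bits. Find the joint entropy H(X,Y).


For independent variables, H(X,Y) = H(X) + H(Y) = 1.73 + 1.04 = 2.77

2.77 bits


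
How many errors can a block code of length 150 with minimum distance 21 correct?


Correction capability = floor((d-1)/2) = floor((21-1)/2) = 10

10 errors


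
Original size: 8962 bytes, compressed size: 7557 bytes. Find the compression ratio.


Ratio = original / compressed = 8962 / 7557 = 1.1859

1.1859


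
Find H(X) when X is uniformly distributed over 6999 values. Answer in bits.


H = log2(n) = log2(6999) = 12.7729

12.7729 bits


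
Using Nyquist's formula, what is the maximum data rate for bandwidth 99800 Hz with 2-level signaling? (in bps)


Rate = 2 * B * log2(M) = 2 * 99800 * 1.0 = 199600.0

199600.0 bps


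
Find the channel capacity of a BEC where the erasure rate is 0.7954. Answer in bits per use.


C = 1 - epsilon = 1 - 0.7954 = 0.2046

0.2046 bits


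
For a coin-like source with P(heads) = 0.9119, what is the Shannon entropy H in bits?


H = -p*log2(p) - (1-p)*log2(1-p). -0.9119*log2(0.9119) = 0.121331; -0.0881*log2(0.0881) = 0.308765. H = 0.121331 + 0.308765 = 0.4301

0.4301 bits


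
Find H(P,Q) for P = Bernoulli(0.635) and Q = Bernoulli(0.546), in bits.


H(P,Q) = -p*log2(q) - (1-p)*log2(1-q). -0.635*log2(0.546) = 0.554372; -0.365*log2(0.454) = 0.415821. H(P,Q) = 0.554372 + 0.415821 = 0.9702

0.9702 bits


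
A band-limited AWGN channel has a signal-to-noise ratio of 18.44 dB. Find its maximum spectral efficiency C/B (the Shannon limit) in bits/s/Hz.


SNR_linear = 10^(18.44/10) = 69.8232; C/B = log2(1 + SNR_linear) = log2(1 + 69.8232) = 6.1462

6.1462 bits/s/Hz


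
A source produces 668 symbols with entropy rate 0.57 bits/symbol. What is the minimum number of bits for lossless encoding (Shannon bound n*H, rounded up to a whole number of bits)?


Minimum bits >= n * H = 668 * 0.57 = 380.76, rounded up to a whole number of bits = 381

381 bits


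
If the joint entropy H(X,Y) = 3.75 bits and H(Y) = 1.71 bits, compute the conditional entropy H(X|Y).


H(X|Y) = H(X,Y) - H(Y) = 3.75 - 1.71 = 2.04

2.04 bits


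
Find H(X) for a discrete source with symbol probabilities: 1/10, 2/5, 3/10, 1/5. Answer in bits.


H = -sum(p_i * log2(p_i)). Terms: -(1/10)*log2(1/10) = 0.332193; -(2/5)*log2(2/5) = 0.528771; -(3/10)*log2(3/10) = 0.521090; -(1/5)*log2(1/5) = 0.464386. H = 0.332193 + 0.528771 + 0.521090 + 0.464386 = 1.8464

1.8464 bits


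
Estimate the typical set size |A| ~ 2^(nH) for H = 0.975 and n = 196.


log2|A_typical| = nH = 196 * 0.975 = 191.1, so |A_typical| ~ 2^191.1 = 3.364e+57

3.364e+57


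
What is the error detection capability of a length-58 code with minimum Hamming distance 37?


Detection capability = d_min - 1 = 37 - 1 = 36

36 errors


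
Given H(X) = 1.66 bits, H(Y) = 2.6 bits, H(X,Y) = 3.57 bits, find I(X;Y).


I(X;Y) = H(X) + H(Y) - H(X,Y) = 1.66 + 2.6 - 3.57 = 0.69

0.69 bits


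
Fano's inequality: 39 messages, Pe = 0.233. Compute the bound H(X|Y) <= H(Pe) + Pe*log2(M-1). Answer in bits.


H(Pe) = -Pe*log2(Pe) - (1-Pe)*log2(1-Pe) = -0.233*log2(0.233) - 0.767*log2(0.767) = 0.489672 + 0.293532 = 0.7832. Pe*log2(M-1) = 0.233*log2(38) = 1.222767. Bound = H(Pe) + Pe*log2(M-1) = 0.489672 + 0.293532 + 1.222767 = 2.006

2.006 bits


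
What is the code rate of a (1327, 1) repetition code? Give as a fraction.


Rate = k/n = 1/1327

1/1327


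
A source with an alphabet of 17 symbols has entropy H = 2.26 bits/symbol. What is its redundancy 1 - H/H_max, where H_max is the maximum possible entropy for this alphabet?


H_max = log2(K) = log2(17) = 4.0875 bits/symbol. Redundancy = 1 - H/H_max = 1 - 2.26/4.0875 = 1 - 0.5529 = 0.4471

0.4471


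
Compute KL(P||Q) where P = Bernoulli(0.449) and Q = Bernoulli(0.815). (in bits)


KL = p*log2(p/q) + (1-p)*log2((1-p)/(1-q)) = 0.449*log2(0.449/0.815) + 0.551*log2(0.551/0.185) = 0.4814

0.4814 bits


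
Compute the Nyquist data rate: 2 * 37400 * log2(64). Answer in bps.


Rate = 2 * B * log2(M) = 2 * 37400 * 6.0 = 448800.0

448800.0 bps


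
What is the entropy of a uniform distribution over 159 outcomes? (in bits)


H = log2(n) = log2(159) = 7.3129

7.3129 bits


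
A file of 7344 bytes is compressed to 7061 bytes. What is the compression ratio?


Ratio = original / compressed = 7344 / 7061 = 1.0401

1.0401


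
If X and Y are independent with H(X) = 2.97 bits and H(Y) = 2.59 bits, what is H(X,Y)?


For independent variables, H(X,Y) = H(X) + H(Y) = 2.97 + 2.59 = 5.56

5.56 bits


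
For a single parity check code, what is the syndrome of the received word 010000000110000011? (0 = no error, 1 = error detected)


Syndrome = XOR of all bits = 0 XOR 1 XOR 0 XOR 0 XOR 0 XOR 0 XOR 0 XOR 0 XOR 0 XOR 1 XOR 1 XOR 0 XOR 0 XOR 0 XOR 0 XOR 0 XOR 1 XOR 1 = 1

1


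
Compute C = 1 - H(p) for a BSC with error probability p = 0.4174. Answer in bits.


H(p) = -p*log2(p) - (1-p)*log2(1-p) = -0.4174*log2(0.4174) - 0.5826*log2(0.5826) = 0.526132 + 0.454091 = 0.9802. C = 1 - H(p) = 1 - 0.9802 = 0.0198

0.0198 bits


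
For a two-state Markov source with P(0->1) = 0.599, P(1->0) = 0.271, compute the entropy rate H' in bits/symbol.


Stationary distribution: pi_0 = p10/(p01+p10) = 0.3115, pi_1 = 0.6885. Entropy rate H' = pi_0*H(p01) + pi_1*H(p10) = 0.3115*0.9715 + 0.6885*0.8429 = 0.883

0.883 bits/symbol


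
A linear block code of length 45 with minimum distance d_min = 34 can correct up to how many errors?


Correction capability = floor((d-1)/2) = floor((34-1)/2) = 16

16 errors


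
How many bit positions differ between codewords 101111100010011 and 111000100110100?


Count differing positions: . ^ . ^ ^ ^ . . . ^ . . ^ ^ ^ = 8 differences

8


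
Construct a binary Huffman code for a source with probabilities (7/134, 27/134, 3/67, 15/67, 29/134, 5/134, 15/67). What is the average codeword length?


Huffman construction (repeatedly merge the two least-probable nodes; each merge adds 1 bit to every symbol beneath it): 5/134 + 3/67 = 11/134; 7/134 + 11/134 = 9/67; 9/67 + 27/134 = 45/134; 29/134 + 15/67 = 59/134; 15/67 + 45/134 = 75/134; 59/134 + 75/134 = 1. Resulting codeword lengths (in the order the probabilities were given): (4, 3, 5, 2, 2, 5, 2). L_avg = sum(p_i * l_i) = 7/134*4 + 27/134*3 + 3/67*5 + 15/67*2 + 29/134*2 + 5/134*5 + 15/67*2 = 171/67 = 2.5522

2.5522 bits


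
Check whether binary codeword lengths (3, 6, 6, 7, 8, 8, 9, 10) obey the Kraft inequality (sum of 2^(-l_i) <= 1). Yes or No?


Kraft sum = sum(2^(-l_i)) = 0.1748, need <= 1. Result: satisfied (a binary prefix-free code with these lengths exists)

Yes


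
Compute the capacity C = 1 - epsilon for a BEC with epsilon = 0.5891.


C = 1 - epsilon = 1 - 0.5891 = 0.4109

0.4109 bits


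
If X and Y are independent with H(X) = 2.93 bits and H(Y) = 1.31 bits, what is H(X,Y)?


For independent variables, H(X,Y) = H(X) + H(Y) = 2.93 + 1.31 = 4.24

4.24 bits


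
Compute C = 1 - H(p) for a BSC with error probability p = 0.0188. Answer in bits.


H(p) = -p*log2(p) - (1-p)*log2(1-p) = -0.0188*log2(0.0188) - 0.9812*log2(0.9812) = 0.107783 + 0.026866 = 0.1346. C = 1 - H(p) = 1 - 0.1346 = 0.8654

0.8654 bits


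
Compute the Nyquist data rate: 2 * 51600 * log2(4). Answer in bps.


Rate = 2 * B * log2(M) = 2 * 51600 * 2.0 = 206400.0

206400.0 bps


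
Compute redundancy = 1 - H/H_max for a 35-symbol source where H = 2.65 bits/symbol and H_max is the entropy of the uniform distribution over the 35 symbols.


H_max = log2(K) = log2(35) = 5.1293 bits/symbol. Redundancy = 1 - H/H_max = 1 - 2.65/5.1293 = 1 - 0.5166 = 0.4834

0.4834


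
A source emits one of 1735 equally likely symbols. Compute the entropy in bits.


H = log2(n) = log2(1735) = 10.7607

10.7607 bits


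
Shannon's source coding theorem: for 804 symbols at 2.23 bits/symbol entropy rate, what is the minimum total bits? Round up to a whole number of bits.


Minimum bits >= n * H = 804 * 2.23 = 1792.92, rounded up to a whole number of bits = 1793

1793 bits


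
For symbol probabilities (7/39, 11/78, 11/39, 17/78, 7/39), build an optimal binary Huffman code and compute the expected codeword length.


Huffman construction (repeatedly merge the two least-probable nodes; each merge adds 1 bit to every symbol beneath it): 11/78 + 7/39 = 25/78; 7/39 + 17/78 = 31/78; 11/39 + 25/78 = 47/78; 31/78 + 47/78 = 1. Resulting codeword lengths (in the order the probabilities were given): (3, 3, 2, 2, 2). L_avg = sum(p_i * l_i) = 7/39*3 + 11/78*3 + 11/39*2 + 17/78*2 + 7/39*2 = 181/78 = 2.3205

2.3205 bits


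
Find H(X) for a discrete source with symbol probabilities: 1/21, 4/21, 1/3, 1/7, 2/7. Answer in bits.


H = -sum(p_i * log2(p_i)). Terms: -(1/21)*log2(1/21) = 0.209158; -(4/21)*log2(4/21) = 0.455680; -(1/3)*log2(1/3) = 0.528321; -(1/7)*log2(1/7) = 0.401051; -(2/7)*log2(2/7) = 0.516387. H = 0.209158 + 0.455680 + 0.528321 + 0.401051 + 0.516387 = 2.1106

2.1106 bits


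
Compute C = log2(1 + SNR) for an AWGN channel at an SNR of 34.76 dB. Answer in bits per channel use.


SNR_linear = 10^(34.76/10) = 2992.2646; C = log2(1 + SNR_linear) = log2(1 + 2992.2646) = 11.5475

11.5475 bits/channel use


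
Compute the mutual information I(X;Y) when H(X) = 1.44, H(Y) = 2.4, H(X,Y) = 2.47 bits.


I(X;Y) = H(X) + H(Y) - H(X,Y) = 1.44 + 2.4 - 2.47 = 1.37

1.37 bits


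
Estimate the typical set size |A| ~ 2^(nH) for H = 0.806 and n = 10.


log2|A_typical| = nH = 10 * 0.806 = 8.06, so |A_typical| ~ 2^8.06 = 2.669e+02

2.669e+02


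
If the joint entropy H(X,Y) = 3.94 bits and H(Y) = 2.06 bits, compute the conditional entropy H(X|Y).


H(X|Y) = H(X,Y) - H(Y) = 3.94 - 2.06 = 1.88

1.88 bits


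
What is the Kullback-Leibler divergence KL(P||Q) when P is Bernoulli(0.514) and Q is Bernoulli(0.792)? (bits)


KL = p*log2(p/q) + (1-p)*log2((1-p)/(1-q)) = 0.514*log2(0.514/0.792) + 0.486*log2(0.486/0.208) = 0.2744

0.2744 bits


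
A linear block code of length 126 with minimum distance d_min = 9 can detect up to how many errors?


Detection capability = d_min - 1 = 9 - 1 = 8

8 errors


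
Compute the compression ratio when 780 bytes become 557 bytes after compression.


Ratio = original / compressed = 780 / 557 = 1.4004

1.4004


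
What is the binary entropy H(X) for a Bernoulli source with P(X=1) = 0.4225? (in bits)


H = -p*log2(p) - (1-p)*log2(1-p). -0.4225*log2(0.4225) = 0.525158; -0.5775*log2(0.5775) = 0.457442. H = 0.525158 + 0.457442 = 0.9826

0.9826 bits


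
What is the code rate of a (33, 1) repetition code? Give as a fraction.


Rate = k/n = 1/33

1/33


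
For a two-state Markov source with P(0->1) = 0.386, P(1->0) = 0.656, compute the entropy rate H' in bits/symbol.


Stationary distribution: pi_0 = p10/(p01+p10) = 0.6296, pi_1 = 0.3704. Entropy rate H' = pi_0*H(p01) + pi_1*H(p10) = 0.6296*0.9622 + 0.3704*0.9286 = 0.9497

0.9497 bits/symbol


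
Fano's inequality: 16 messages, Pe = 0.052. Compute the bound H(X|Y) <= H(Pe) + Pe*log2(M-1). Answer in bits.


H(Pe) = -Pe*log2(Pe) - (1-Pe)*log2(1-Pe) = -0.052*log2(0.052) - 0.948*log2(0.948) = 0.221798 + 0.073035 = 0.2948. Pe*log2(M-1) = 0.052*log2(15) = 0.203158. Bound = H(Pe) + Pe*log2(M-1) = 0.221798 + 0.073035 + 0.203158 = 0.498

0.498 bits


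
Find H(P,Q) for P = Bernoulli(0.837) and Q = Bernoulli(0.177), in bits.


H(P,Q) = -p*log2(q) - (1-p)*log2(1-q). -0.837*log2(0.177) = 2.090976; -0.163*log2(0.823) = 0.045809. H(P,Q) = 2.090976 + 0.045809 = 2.1368

2.1368 bits


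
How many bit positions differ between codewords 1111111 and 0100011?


Count differing positions: ^ . ^ ^ ^ . . = 4 differences

4


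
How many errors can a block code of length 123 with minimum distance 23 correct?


Correction capability = floor((d-1)/2) = floor((23-1)/2) = 11

11 errors


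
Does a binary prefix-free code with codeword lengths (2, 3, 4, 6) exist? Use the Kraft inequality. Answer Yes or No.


Kraft sum = sum(2^(-l_i)) = 0.4531, need <= 1. Result: satisfied (a binary prefix-free code with these lengths exists)

Yes


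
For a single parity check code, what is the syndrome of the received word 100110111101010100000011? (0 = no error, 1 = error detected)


Syndrome = XOR of all bits = 1 XOR 0 XOR 0 XOR 1 XOR 1 XOR 0 XOR 1 XOR 1 XOR 1 XOR 1 XOR 0 XOR 1 XOR 0 XOR 1 XOR 0 XOR 1 XOR 0 XOR 0 XOR 0 XOR 0 XOR 0 XOR 0 XOR 1 XOR 1 = 0

0


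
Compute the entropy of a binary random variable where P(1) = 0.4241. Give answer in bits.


H = -p*log2(p) - (1-p)*log2(1-p). -0.4241*log2(0.4241) = 0.524834; -0.5759*log2(0.5759) = 0.458480. H = 0.524834 + 0.458480 = 0.9833

0.9833 bits


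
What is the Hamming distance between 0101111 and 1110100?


Count differing positions: ^ . ^ ^ . ^ ^ = 5 differences

5


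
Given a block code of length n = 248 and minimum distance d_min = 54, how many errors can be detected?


Detection capability = d_min - 1 = 54 - 1 = 53

53 errors


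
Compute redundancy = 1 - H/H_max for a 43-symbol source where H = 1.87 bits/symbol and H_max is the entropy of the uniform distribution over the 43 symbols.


H_max = log2(K) = log2(43) = 5.4263 bits/symbol. Redundancy = 1 - H/H_max = 1 - 1.87/5.4263 = 1 - 0.3446 = 0.6554

0.6554


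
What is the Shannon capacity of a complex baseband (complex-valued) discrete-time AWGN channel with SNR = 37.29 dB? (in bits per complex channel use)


SNR_linear = 10^(37.29/10) = 5357.9666; C = log2(1 + SNR_linear) = log2(1 + 5357.9666) = 12.3877

12.3877 bits/channel use


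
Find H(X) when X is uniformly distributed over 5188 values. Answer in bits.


H = log2(n) = log2(5188) = 12.341

12.341 bits


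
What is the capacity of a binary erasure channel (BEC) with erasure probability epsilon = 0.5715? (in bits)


C = 1 - epsilon = 1 - 0.5715 = 0.4285

0.4285 bits


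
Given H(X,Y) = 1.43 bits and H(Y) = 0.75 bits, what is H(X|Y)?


H(X|Y) = H(X,Y) - H(Y) = 1.43 - 0.75 = 0.68

0.68 bits


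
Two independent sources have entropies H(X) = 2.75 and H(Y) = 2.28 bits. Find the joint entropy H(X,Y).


For independent variables, H(X,Y) = H(X) + H(Y) = 2.75 + 2.28 = 5.03

5.03 bits


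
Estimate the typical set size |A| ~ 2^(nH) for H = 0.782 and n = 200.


log2|A_typical| = nH = 200 * 0.782 = 156.4, so |A_typical| ~ 2^156.4 = 1.205e+47

1.205e+47


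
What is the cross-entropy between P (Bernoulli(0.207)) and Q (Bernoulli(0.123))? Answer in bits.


H(P,Q) = -p*log2(q) - (1-p)*log2(1-q). -0.207*log2(0.123) = 0.625817; -0.793*log2(0.877) = 0.150156. H(P,Q) = 0.625817 + 0.150156 = 0.776

0.776 bits


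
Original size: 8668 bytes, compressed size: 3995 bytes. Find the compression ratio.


Ratio = original / compressed = 8668 / 3995 = 2.1697

2.1697


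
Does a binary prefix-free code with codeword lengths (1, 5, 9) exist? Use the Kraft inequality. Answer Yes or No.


Kraft sum = sum(2^(-l_i)) = 0.5332, need <= 1. Result: satisfied (a binary prefix-free code with these lengths exists)

Yes


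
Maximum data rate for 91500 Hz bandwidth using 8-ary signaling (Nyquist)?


Rate = 2 * B * log2(M) = 2 * 91500 * 3.0 = 549000.0

549000.0 bps


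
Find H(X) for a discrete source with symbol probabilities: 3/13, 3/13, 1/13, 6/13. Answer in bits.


H = -sum(p_i * log2(p_i)). Terms: -(3/13)*log2(3/13) = 0.488187; -(3/13)*log2(3/13) = 0.488187; -(1/13)*log2(1/13) = 0.284649; -(6/13)*log2(6/13) = 0.514836. H = 0.488187 + 0.488187 + 0.284649 + 0.514836 = 1.7759

1.7759 bits


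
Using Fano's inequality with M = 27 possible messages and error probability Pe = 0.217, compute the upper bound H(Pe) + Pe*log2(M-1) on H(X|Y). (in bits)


H(Pe) = -Pe*log2(Pe) - (1-Pe)*log2(1-Pe) = -0.217*log2(0.217) - 0.783*log2(0.783) = 0.478319 + 0.276333 = 0.7547. Pe*log2(M-1) = 0.217*log2(26) = 1.019995. Bound = H(Pe) + Pe*log2(M-1) = 0.478319 + 0.276333 + 1.019995 = 1.7746

1.7746 bits


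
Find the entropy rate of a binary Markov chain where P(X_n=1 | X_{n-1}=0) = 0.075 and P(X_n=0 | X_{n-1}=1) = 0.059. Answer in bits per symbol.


Stationary distribution: pi_0 = p10/(p01+p10) = 0.4403, pi_1 = 0.5597. Entropy rate H' = pi_0*H(p01) + pi_1*H(p10) = 0.4403*0.3843 + 0.5597*0.3235 = 0.3503

0.3503 bits/symbol


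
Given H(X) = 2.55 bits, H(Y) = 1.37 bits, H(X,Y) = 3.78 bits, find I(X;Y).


I(X;Y) = H(X) + H(Y) - H(X,Y) = 2.55 + 1.37 - 3.78 = 0.14

0.14 bits


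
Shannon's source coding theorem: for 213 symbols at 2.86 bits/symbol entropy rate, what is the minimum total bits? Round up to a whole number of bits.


Minimum bits >= n * H = 213 * 2.86 = 609.18, rounded up to a whole number of bits = 610

610 bits


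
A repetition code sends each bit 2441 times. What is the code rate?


Rate = k/n = 1/2441

1/2441


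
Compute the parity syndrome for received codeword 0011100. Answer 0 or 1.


Syndrome = XOR of all bits = 0 XOR 0 XOR 1 XOR 1 XOR 1 XOR 0 XOR 0 = 1

1


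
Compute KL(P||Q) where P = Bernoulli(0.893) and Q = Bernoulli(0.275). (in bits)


KL = p*log2(p/q) + (1-p)*log2((1-p)/(1-q)) = 0.893*log2(0.893/0.275) + 0.107*log2(0.107/0.725) = 1.2221

1.2221 bits


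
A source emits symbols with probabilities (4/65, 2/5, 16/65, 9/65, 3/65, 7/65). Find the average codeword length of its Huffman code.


Huffman construction (repeatedly merge the two least-probable nodes; each merge adds 1 bit to every symbol beneath it): 3/65 + 4/65 = 7/65; 7/65 + 7/65 = 14/65; 9/65 + 14/65 = 23/65; 16/65 + 23/65 = 3/5; 2/5 + 3/5 = 1. Resulting codeword lengths (in the order the probabilities were given): (5, 1, 2, 3, 5, 4). L_avg = sum(p_i * l_i) = 4/65*5 + 2/5*1 + 16/65*2 + 9/65*3 + 3/65*5 + 7/65*4 = 148/65 = 2.2769

2.2769 bits


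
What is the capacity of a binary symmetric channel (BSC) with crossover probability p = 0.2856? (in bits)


H(p) = -p*log2(p) - (1-p)*log2(1-p) = -0.2856*log2(0.2856) - 0.7144*log2(0.7144) = 0.516345 + 0.346624 = 0.863. C = 1 - H(p) = 1 - 0.863 = 0.137

0.137 bits


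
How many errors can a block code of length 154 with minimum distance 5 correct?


Correction capability = floor((d-1)/2) = floor((5-1)/2) = 2

2 errors


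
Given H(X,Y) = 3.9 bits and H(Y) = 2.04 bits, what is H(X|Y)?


H(X|Y) = H(X,Y) - H(Y) = 3.9 - 2.04 = 1.86

1.86 bits


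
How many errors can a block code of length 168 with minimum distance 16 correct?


Correction capability = floor((d-1)/2) = floor((16-1)/2) = 7

7 errors


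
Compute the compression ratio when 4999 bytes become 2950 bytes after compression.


Ratio = original / compressed = 4999 / 2950 = 1.6946

1.6946


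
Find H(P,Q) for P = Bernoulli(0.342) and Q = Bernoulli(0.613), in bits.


H(P,Q) = -p*log2(q) - (1-p)*log2(1-q). -0.342*log2(0.613) = 0.241466; -0.658*log2(0.387) = 0.901193. H(P,Q) = 0.241466 + 0.901193 = 1.1427

1.1427 bits


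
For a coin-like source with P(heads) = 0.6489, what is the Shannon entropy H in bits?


H = -p*log2(p) - (1-p)*log2(1-p). -0.6489*log2(0.6489) = 0.404869; -0.3511*log2(0.3511) = 0.530177. H = 0.404869 + 0.530177 = 0.935

0.935 bits


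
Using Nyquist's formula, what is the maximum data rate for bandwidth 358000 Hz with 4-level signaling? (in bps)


Rate = 2 * B * log2(M) = 2 * 358000 * 2.0 = 1432000.0

1432000.0 bps


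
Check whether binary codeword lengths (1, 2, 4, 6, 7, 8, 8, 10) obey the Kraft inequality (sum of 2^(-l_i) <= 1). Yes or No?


Kraft sum = sum(2^(-l_i)) = 0.8447, need <= 1. Result: satisfied (a binary prefix-free code with these lengths exists)

Yes


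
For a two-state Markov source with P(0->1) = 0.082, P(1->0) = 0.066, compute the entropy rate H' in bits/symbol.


Stationary distribution: pi_0 = p10/(p01+p10) = 0.4459, pi_1 = 0.5541. Entropy rate H' = pi_0*H(p01) + pi_1*H(p10) = 0.4459*0.4092 + 0.5541*0.3508 = 0.3768

0.3768 bits/symbol


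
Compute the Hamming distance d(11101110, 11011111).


Count differing positions: . . ^ ^ . . . ^ = 3 differences

3


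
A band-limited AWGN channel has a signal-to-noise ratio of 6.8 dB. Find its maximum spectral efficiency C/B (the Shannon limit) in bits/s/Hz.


SNR_linear = 10^(6.8/10) = 4.7863; C/B = log2(1 + SNR_linear) = log2(1 + 4.7863) = 2.5326

2.5326 bits/s/Hz


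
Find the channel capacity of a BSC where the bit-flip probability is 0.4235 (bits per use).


H(p) = -p*log2(p) - (1-p)*log2(1-p) = -0.4235*log2(0.4235) - 0.5765*log2(0.5765) = 0.524956 + 0.458091 = 0.983. C = 1 - H(p) = 1 - 0.983 = 0.017

0.017 bits


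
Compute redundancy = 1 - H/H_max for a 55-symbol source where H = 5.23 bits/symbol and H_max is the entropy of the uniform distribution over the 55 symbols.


H_max = log2(K) = log2(55) = 5.7814 bits/symbol. Redundancy = 1 - H/H_max = 1 - 5.23/5.7814 = 1 - 0.9046 = 0.0954

0.0954


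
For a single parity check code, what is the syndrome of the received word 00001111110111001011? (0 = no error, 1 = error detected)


Syndrome = XOR of all bits = 0 XOR 0 XOR 0 XOR 0 XOR 1 XOR 1 XOR 1 XOR 1 XOR 1 XOR 1 XOR 0 XOR 1 XOR 1 XOR 1 XOR 0 XOR 0 XOR 1 XOR 0 XOR 1 XOR 1 = 0

0


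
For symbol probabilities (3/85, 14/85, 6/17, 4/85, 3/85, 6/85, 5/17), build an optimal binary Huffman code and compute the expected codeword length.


Huffman construction (repeatedly merge the two least-probable nodes; each merge adds 1 bit to every symbol beneath it): 3/85 + 3/85 = 6/85; 4/85 + 6/85 = 2/17; 6/85 + 2/17 = 16/85; 14/85 + 16/85 = 6/17; 5/17 + 6/17 = 11/17; 6/17 + 11/17 = 1. Resulting codeword lengths (in the order the probabilities were given): (4, 2, 2, 4, 4, 4, 2). L_avg = sum(p_i * l_i) = 3/85*4 + 14/85*2 + 6/17*2 + 4/85*4 + 3/85*4 + 6/85*4 + 5/17*2 = 202/85 = 2.3765

2.3765 bits


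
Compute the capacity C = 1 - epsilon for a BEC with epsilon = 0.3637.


C = 1 - epsilon = 1 - 0.3637 = 0.6363

0.6363 bits


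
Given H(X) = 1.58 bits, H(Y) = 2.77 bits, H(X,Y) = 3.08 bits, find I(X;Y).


I(X;Y) = H(X) + H(Y) - H(X,Y) = 1.58 + 2.77 - 3.08 = 1.27

1.27 bits


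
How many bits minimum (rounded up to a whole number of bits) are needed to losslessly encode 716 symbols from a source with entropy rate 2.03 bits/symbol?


Minimum bits >= n * H = 716 * 2.03 = 1453.48, rounded up to a whole number of bits = 1454

1454 bits


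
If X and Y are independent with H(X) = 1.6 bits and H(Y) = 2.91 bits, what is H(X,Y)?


For independent variables, H(X,Y) = H(X) + H(Y) = 1.6 + 2.91 = 4.51

4.51 bits


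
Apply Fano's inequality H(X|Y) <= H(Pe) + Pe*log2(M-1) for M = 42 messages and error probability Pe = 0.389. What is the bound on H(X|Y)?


H(Pe) = -Pe*log2(Pe) - (1-Pe)*log2(1-Pe) = -0.389*log2(0.389) - 0.611*log2(0.611) = 0.529879 + 0.434272 = 0.9642. Pe*log2(M-1) = 0.389*log2(41) = 2.084088. Bound = H(Pe) + Pe*log2(M-1) = 0.529879 + 0.434272 + 2.084088 = 3.0482

3.0482 bits


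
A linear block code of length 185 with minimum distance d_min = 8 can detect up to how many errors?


Detection capability = d_min - 1 = 8 - 1 = 7

7 errors


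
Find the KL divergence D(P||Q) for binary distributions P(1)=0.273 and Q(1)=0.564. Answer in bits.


KL = p*log2(p/q) + (1-p)*log2((1-p)/(1-q)) = 0.273*log2(0.273/0.564) + 0.727*log2(0.727/0.436) = 0.2505

0.2505 bits


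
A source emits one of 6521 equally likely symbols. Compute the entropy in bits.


H = log2(n) = log2(6521) = 12.6709

12.6709 bits


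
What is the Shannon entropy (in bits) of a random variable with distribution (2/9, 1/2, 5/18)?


H = -sum(p_i * log2(p_i)). Terms: -(2/9)*log2(2/9) = 0.482206; -(1/2)*log2(1/2) = 0.500000; -(5/18)*log2(5/18) = 0.513332. H = 0.482206 + 0.500000 + 0.513332 = 1.4955

1.4955 bits


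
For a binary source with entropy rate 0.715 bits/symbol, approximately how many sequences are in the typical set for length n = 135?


log2|A_typical| = nH = 135 * 0.715 = 96.525, so |A_typical| ~ 2^96.525 = 1.140e+29

1.140e+29


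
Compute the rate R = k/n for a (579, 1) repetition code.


Rate = k/n = 1/579

1/579


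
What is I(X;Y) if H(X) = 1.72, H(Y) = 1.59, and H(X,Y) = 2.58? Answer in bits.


I(X;Y) = H(X) + H(Y) - H(X,Y) = 1.72 + 1.59 - 2.58 = 0.73

0.73 bits


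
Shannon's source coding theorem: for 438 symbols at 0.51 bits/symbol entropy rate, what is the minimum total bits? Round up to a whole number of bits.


Minimum bits >= n * H = 438 * 0.51 = 223.38, rounded up to a whole number of bits = 224

224 bits


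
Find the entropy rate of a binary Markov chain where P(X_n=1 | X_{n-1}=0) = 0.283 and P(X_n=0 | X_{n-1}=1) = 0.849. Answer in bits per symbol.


Stationary distribution: pi_0 = p10/(p01+p10) = 0.75, pi_1 = 0.25. Entropy rate H' = pi_0*H(p01) + pi_1*H(p10) = 0.75*0.8595 + 0.25*0.6123 = 0.7977

0.7977 bits/symbol


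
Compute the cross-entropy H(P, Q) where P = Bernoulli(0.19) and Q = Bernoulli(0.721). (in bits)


H(P,Q) = -p*log2(q) - (1-p)*log2(1-q). -0.19*log2(0.721) = 0.089666; -0.81*log2(0.279) = 1.491747. H(P,Q) = 0.089666 + 1.491747 = 1.5814

1.5814 bits


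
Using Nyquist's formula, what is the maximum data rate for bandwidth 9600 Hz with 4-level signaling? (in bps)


Rate = 2 * B * log2(M) = 2 * 9600 * 2.0 = 38400.0

38400.0 bps


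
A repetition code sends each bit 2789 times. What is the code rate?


Rate = k/n = 1/2789

1/2789


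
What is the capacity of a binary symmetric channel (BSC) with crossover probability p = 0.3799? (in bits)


H(p) = -p*log2(p) - (1-p)*log2(1-p) = -0.3799*log2(0.3799) - 0.6201*log2(0.6201) = 0.530458 + 0.427514 = 0.958. C = 1 - H(p) = 1 - 0.958 = 0.042

0.042 bits


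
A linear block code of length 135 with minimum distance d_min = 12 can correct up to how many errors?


Correction capability = floor((d-1)/2) = floor((12-1)/2) = 5

5 errors


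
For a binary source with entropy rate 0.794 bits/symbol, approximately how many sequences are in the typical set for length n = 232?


log2|A_typical| = nH = 232 * 0.794 = 184.208, so |A_typical| ~ 2^184.208 = 2.832e+55

2.832e+55


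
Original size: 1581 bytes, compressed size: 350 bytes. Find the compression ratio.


Ratio = original / compressed = 1581 / 350 = 4.5171

4.5171


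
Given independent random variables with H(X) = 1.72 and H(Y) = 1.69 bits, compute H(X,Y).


For independent variables, H(X,Y) = H(X) + H(Y) = 1.72 + 1.69 = 3.41

3.41 bits


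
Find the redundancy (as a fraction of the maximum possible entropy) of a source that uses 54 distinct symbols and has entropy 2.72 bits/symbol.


H_max = log2(K) = log2(54) = 5.7549 bits/symbol. Redundancy = 1 - H/H_max = 1 - 2.72/5.7549 = 1 - 0.4726 = 0.5274

0.5274


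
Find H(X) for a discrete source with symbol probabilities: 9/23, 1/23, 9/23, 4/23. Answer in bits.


H = -sum(p_i * log2(p_i)). Terms: -(9/23)*log2(9/23) = 0.529684; -(1/23)*log2(1/23) = 0.196677; -(9/23)*log2(9/23) = 0.529684; -(4/23)*log2(4/23) = 0.438880. H = 0.529684 + 0.196677 + 0.529684 + 0.438880 = 1.6949

1.6949 bits


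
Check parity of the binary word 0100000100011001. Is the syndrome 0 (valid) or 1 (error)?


Syndrome = XOR of all bits = 0 XOR 1 XOR 0 XOR 0 XOR 0 XOR 0 XOR 0 XOR 1 XOR 0 XOR 0 XOR 0 XOR 1 XOR 1 XOR 0 XOR 0 XOR 1 = 1

1


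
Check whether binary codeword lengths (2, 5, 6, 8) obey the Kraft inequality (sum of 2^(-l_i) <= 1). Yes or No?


Kraft sum = sum(2^(-l_i)) = 0.3008, need <= 1. Result: satisfied (a binary prefix-free code with these lengths exists)

Yes


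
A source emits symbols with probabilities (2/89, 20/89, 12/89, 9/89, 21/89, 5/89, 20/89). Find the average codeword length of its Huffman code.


Huffman construction (repeatedly merge the two least-probable nodes; each merge adds 1 bit to every symbol beneath it): 2/89 + 5/89 = 7/89; 7/89 + 9/89 = 16/89; 12/89 + 16/89 = 28/89; 20/89 + 20/89 = 40/89; 21/89 + 28/89 = 49/89; 40/89 + 49/89 = 1. Resulting codeword lengths (in the order the probabilities were given): (5, 2, 3, 4, 2, 5, 2). L_avg = sum(p_i * l_i) = 2/89*5 + 20/89*2 + 12/89*3 + 9/89*4 + 21/89*2 + 5/89*5 + 20/89*2 = 229/89 = 2.573

2.573 bits


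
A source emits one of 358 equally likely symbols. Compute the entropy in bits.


H = log2(n) = log2(358) = 8.4838

8.4838 bits


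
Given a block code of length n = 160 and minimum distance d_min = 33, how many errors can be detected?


Detection capability = d_min - 1 = 33 - 1 = 32

32 errors


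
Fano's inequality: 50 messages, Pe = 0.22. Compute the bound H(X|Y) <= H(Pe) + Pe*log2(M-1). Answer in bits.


H(Pe) = -Pe*log2(Pe) - (1-Pe)*log2(1-Pe) = -0.22*log2(0.22) - 0.78*log2(0.78) = 0.480573 + 0.279594 = 0.7602. Pe*log2(M-1) = 0.22*log2(49) = 1.235236. Bound = H(Pe) + Pe*log2(M-1) = 0.480573 + 0.279594 + 1.235236 = 1.9954

1.9954 bits


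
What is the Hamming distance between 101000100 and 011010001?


Count differing positions: ^ ^ . . ^ . ^ . ^ = 5 differences

5


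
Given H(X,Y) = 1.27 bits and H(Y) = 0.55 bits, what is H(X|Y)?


H(X|Y) = H(X,Y) - H(Y) = 1.27 - 0.55 = 0.72

0.72 bits


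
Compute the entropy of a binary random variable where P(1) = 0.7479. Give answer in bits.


H = -p*log2(p) - (1-p)*log2(1-p). -0.7479*log2(0.7479) = 0.313432; -0.2521*log2(0.2521) = 0.501158. H = 0.313432 + 0.501158 = 0.8146

0.8146 bits


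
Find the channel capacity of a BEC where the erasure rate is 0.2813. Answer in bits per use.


C = 1 - epsilon = 1 - 0.2813 = 0.7187

0.7187 bits


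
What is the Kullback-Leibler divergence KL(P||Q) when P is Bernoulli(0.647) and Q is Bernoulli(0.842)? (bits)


KL = p*log2(p/q) + (1-p)*log2((1-p)/(1-q)) = 0.647*log2(0.647/0.842) + 0.353*log2(0.353/0.158) = 0.1635

0.1635 bits


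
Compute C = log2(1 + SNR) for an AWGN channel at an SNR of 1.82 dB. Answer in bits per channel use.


SNR_linear = 10^(1.82/10) = 1.5205; C = log2(1 + SNR_linear) = log2(1 + 1.5205) = 1.3337

1.3337 bits/channel use


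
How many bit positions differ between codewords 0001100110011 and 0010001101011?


Count differing positions: . . ^ ^ ^ . ^ . ^ ^ . . . = 6 differences

6


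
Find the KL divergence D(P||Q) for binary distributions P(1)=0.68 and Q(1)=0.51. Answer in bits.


KL = p*log2(p/q) + (1-p)*log2((1-p)/(1-q)) = 0.68*log2(0.68/0.51) + 0.32*log2(0.32/0.49) = 0.0855

0.0855 bits


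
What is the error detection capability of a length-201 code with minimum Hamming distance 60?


Detection capability = d_min - 1 = 60 - 1 = 59

59 errors


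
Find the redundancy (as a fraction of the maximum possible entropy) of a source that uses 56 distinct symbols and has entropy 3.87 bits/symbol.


H_max = log2(K) = log2(56) = 5.8074 bits/symbol. Redundancy = 1 - H/H_max = 1 - 3.87/5.8074 = 1 - 0.6664 = 0.3336

0.3336


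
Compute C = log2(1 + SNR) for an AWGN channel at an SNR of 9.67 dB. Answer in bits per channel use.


SNR_linear = 10^(9.67/10) = 9.2683; C = log2(1 + SNR_linear) = log2(1 + 9.2683) = 3.3601

3.3601 bits/channel use


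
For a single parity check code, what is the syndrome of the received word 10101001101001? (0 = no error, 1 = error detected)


Syndrome = XOR of all bits = 1 XOR 0 XOR 1 XOR 0 XOR 1 XOR 0 XOR 0 XOR 1 XOR 1 XOR 0 XOR 1 XOR 0 XOR 0 XOR 1 = 1

1


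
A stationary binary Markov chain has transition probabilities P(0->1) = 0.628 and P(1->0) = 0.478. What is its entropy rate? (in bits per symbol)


Stationary distribution: pi_0 = p10/(p01+p10) = 0.4322, pi_1 = 0.5678. Entropy rate H' = pi_0*H(p01) + pi_1*H(p10) = 0.4322*0.9522 + 0.5678*0.9986 = 0.9785

0.9785 bits/symbol


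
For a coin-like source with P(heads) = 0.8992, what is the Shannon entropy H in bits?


H = -p*log2(p) - (1-p)*log2(1-p). -0.8992*log2(0.8992) = 0.137835; -0.1008*log2(0.1008) = 0.333692. H = 0.137835 + 0.333692 = 0.4715

0.4715 bits


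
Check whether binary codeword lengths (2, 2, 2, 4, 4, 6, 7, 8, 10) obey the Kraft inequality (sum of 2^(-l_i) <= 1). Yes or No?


Kraft sum = sum(2^(-l_i)) = 0.9033, need <= 1. Result: satisfied (a binary prefix-free code with these lengths exists)

Yes


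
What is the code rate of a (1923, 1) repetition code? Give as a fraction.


Rate = k/n = 1/1923

1/1923


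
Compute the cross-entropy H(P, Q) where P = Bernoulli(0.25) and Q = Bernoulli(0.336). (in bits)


H(P,Q) = -p*log2(q) - (1-p)*log2(1-q). -0.25*log2(0.336) = 0.393367; -0.75*log2(0.664) = 0.443059. H(P,Q) = 0.393367 + 0.443059 = 0.8364

0.8364 bits


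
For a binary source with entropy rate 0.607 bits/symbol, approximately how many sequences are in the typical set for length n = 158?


log2|A_typical| = nH = 158 * 0.607 = 95.906, so |A_typical| ~ 2^95.906 = 7.423e+28

7.423e+28


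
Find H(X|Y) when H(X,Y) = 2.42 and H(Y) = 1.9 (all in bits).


H(X|Y) = H(X,Y) - H(Y) = 2.42 - 1.9 = 0.52

0.52 bits


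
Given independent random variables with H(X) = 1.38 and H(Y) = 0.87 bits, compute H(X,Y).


For independent variables, H(X,Y) = H(X) + H(Y) = 1.38 + 0.87 = 2.25

2.25 bits


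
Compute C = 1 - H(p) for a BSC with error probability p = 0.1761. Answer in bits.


H(p) = -p*log2(p) - (1-p)*log2(1-p) = -0.1761*log2(0.1761) - 0.8239*log2(0.8239) = 0.441224 + 0.230246 = 0.6715. C = 1 - H(p) = 1 - 0.6715 = 0.3285

0.3285 bits


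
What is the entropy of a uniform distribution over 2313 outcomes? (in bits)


H = log2(n) = log2(2313) = 11.1755

11.1755 bits


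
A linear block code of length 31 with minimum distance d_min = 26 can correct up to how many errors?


Correction capability = floor((d-1)/2) = floor((26-1)/2) = 12

12 errors


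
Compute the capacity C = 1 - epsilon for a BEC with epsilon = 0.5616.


C = 1 - epsilon = 1 - 0.5616 = 0.4384

0.4384 bits


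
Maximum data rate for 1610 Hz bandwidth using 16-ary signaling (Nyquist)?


Rate = 2 * B * log2(M) = 2 * 1610 * 4.0 = 12880.0

12880.0 bps


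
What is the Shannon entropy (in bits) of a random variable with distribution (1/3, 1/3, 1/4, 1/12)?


H = -sum(p_i * log2(p_i)). Terms: -(1/3)*log2(1/3) = 0.528321; -(1/3)*log2(1/3) = 0.528321; -(1/4)*log2(1/4) = 0.500000; -(1/12)*log2(1/12) = 0.298747. H = 0.528321 + 0.528321 + 0.500000 + 0.298747 = 1.8554

1.8554 bits


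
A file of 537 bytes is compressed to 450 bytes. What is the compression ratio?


Ratio = original / compressed = 537 / 450 = 1.1933

1.1933


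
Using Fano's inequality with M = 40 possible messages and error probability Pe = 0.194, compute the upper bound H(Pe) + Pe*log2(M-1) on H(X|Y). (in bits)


H(Pe) = -Pe*log2(Pe) - (1-Pe)*log2(1-Pe) = -0.194*log2(0.194) - 0.806*log2(0.806) = 0.458979 + 0.250785 = 0.7098. Pe*log2(M-1) = 0.194*log2(39) = 1.025368. Bound = H(Pe) + Pe*log2(M-1) = 0.458979 + 0.250785 + 1.025368 = 1.7351

1.7351 bits
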